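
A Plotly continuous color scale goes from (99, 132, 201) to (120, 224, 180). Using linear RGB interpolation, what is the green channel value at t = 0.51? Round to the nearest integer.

179

G = 132 + 0.51 × (224 − 132) = 178.92 → 179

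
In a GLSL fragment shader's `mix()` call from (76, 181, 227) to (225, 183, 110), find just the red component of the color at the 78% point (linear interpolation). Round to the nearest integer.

R = 76 + 0.78 × (225 − 76) = 192.22 → 192

192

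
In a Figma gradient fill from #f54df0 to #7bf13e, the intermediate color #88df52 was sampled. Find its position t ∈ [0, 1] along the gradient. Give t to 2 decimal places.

0.89

Invert the lerp on the B channel (largest span, 178): t = (82 − 240) / (62 − 240) = -158/-178 = 0.88764.
Check on R: (136 − 245)/(123 − 245) = 0.8934 ✓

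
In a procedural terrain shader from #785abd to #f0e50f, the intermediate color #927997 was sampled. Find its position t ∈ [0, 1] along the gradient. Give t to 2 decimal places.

0.22

Invert the lerp on the B channel (largest span, 174): t = (151 − 189) / (15 − 189) = -38/-174 = 0.21839.
Check on R: (146 − 120)/(240 − 120) = 0.2167 ✓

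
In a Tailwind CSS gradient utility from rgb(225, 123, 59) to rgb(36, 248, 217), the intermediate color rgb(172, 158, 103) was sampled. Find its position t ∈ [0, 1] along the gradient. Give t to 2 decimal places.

0.28

Invert the lerp on the R channel (largest span, 189): t = (172 − 225) / (36 − 225) = -53/-189 = 0.28042.
Check on G: (158 − 123)/(248 − 123) = 0.28 ✓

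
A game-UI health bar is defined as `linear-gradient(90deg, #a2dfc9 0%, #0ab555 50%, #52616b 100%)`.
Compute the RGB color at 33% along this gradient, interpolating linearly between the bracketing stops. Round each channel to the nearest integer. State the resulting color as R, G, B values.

33% lies between the 0% and 50% stops, so the local fraction is t = (33 − 0)/(50 − 0) = 33/50 ≈ 0.66.
#a2dfc9 → (162, 223, 201); #0ab555 → (10, 181, 85).
R = 162 + 0.66 × (10 − 162) = 61.68 → 62
G = 223 + 0.66 × (181 − 223) = 195.28 → 195
B = 201 + 0.66 × (85 − 201) = 124.44 → 124

(62, 195, 124)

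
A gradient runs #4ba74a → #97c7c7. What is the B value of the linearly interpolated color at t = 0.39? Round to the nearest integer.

123

B₁ = 74 (from #4ba74a), B₂ = 199 (from #97c7c7).
B = 74 + 0.39 × (199 − 74) = 122.75 → 123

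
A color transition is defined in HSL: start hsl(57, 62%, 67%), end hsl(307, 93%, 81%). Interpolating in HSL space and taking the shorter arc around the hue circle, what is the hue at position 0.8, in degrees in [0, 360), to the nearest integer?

Hue: 307 − 57 = 250°, but |250| > 180 so the shorter arc goes the other way: Δh = 250 − 360 = -110°.
H = 57 + 0.8 × (-110) = -31 → -31 → -31 mod 360 = 329°

329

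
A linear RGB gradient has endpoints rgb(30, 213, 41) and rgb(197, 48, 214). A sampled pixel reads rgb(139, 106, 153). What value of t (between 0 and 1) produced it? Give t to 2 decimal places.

0.65

Invert the lerp on the B channel (largest span, 173): t = (153 − 41) / (214 − 41) = 112/173 = 0.6474.
Check on R: (139 − 30)/(197 − 30) = 0.6527 ✓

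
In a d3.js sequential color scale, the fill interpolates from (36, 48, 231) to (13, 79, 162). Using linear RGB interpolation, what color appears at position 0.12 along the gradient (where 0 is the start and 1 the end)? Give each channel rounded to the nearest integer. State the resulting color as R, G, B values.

R = 36 + 0.12 × (13 − 36) = 36 + 0.12 × -23 = 33.24 → 33
G = 48 + 0.12 × (79 − 48) = 48 + 0.12 × 31 = 51.72 → 52
B = 231 + 0.12 × (162 − 231) = 231 + 0.12 × -69 = 222.72 → 223

(33, 52, 223)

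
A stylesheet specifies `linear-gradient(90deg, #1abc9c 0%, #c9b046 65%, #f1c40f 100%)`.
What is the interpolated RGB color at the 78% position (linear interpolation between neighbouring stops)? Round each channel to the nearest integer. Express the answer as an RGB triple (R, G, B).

78% lies between the 65% and 100% stops, so the local fraction is t = (78 − 65)/(100 − 65) = 13/35 ≈ 0.3714.
#c9b046 → (201, 176, 70); #f1c40f → (241, 196, 15).
R = 201 + 0.3714 × (241 − 201) = 215.856 → 216
G = 176 + 0.3714 × (196 − 176) = 183.428 → 183
B = 70 + 0.3714 × (15 − 70) = 49.573 → 50

(216, 183, 50)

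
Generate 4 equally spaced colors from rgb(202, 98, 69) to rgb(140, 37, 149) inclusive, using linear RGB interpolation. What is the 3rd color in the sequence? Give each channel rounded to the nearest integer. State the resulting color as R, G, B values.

With 4 swatches and endpoints inclusive, swatch 3 sits at t = (3 − 1)/(4 − 1) = 2/3 ≈ 0.6667.
R = 202 + 0.6667 × (140 − 202) = 160.665 → 161
G = 98 + 0.6667 × (37 − 98) = 57.331 → 57
B = 69 + 0.6667 × (149 − 69) = 122.336 → 122

(161, 57, 122)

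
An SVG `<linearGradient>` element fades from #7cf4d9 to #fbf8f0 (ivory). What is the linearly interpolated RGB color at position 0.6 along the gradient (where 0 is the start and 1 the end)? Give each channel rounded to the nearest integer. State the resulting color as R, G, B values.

#7cf4d9 → (124, 244, 217); #fbf8f0 → (251, 248, 240).
R = 124 + 0.6 × (251 − 124) = 124 + 0.6 × 127 = 200.2 → 200
G = 244 + 0.6 × (248 − 244) = 244 + 0.6 × 4 = 246.4 → 246
B = 217 + 0.6 × (240 − 217) = 217 + 0.6 × 23 = 230.8 → 231

(200, 246, 231)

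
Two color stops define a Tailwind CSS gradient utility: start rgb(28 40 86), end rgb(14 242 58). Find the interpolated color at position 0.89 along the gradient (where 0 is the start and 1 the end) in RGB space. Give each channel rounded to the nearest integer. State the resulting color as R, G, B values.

R = 28 + 0.89 × (14 − 28) = 28 + 0.89 × -14 = 15.54 → 16
G = 40 + 0.89 × (242 − 40) = 40 + 0.89 × 202 = 219.78 → 220
B = 86 + 0.89 × (58 − 86) = 86 + 0.89 × -28 = 61.08 → 61

(16, 220, 61)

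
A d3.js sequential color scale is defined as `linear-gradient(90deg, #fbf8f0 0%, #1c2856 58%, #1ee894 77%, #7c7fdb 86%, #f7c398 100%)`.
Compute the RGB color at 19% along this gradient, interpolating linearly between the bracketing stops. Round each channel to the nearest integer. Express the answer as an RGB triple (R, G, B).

(178, 180, 190)

19% lies between the 0% and 58% stops, so the local fraction is t = (19 − 0)/(58 − 0) = 19/58 ≈ 0.3276.
#fbf8f0 → (251, 248, 240); #1c2856 → (28, 40, 86).
R = 251 + 0.3276 × (28 − 251) = 177.945 → 178
G = 248 + 0.3276 × (40 − 248) = 179.859 → 180
B = 240 + 0.3276 × (86 − 240) = 189.55 → 190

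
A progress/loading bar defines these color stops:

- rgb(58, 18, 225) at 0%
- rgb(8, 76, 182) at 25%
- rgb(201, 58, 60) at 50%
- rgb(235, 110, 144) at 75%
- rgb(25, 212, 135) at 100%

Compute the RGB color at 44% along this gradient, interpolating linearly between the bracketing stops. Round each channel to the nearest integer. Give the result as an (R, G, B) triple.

(155, 62, 89)

44% lies between the 25% and 50% stops, so the local fraction is t = (44 − 25)/(50 − 25) = 19/25 ≈ 0.76.
R = 8 + 0.76 × (201 − 8) = 154.68 → 155
G = 76 + 0.76 × (58 − 76) = 62.32 → 62
B = 182 + 0.76 × (60 − 182) = 89.28 → 89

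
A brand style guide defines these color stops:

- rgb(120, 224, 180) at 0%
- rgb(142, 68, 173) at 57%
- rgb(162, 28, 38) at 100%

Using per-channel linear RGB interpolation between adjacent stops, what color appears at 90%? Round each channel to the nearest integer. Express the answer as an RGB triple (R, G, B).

(157, 37, 69)

90% lies between the 57% and 100% stops, so the local fraction is t = (90 − 57)/(100 − 57) = 33/43 ≈ 0.7674.
R = 142 + 0.7674 × (162 − 142) = 157.348 → 157
G = 68 + 0.7674 × (28 − 68) = 37.304 → 37
B = 173 + 0.7674 × (38 − 173) = 69.401 → 69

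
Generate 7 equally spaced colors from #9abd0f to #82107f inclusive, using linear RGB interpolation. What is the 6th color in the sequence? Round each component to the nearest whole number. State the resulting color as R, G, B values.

With 7 swatches and endpoints inclusive, swatch 6 sits at t = (6 − 1)/(7 − 1) = 5/6 ≈ 0.8333.
#9abd0f → (154, 189, 15); #82107f → (130, 16, 127).
R = 154 + 0.8333 × (130 − 154) = 134.001 → 134
G = 189 + 0.8333 × (16 − 189) = 44.839 → 45
B = 15 + 0.8333 × (127 − 15) = 108.33 → 108

(134, 45, 108)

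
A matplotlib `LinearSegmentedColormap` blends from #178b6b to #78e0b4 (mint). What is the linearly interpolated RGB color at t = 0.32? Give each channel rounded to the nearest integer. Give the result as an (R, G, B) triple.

#178b6b → (23, 139, 107); #78e0b4 → (120, 224, 180).
R = 23 + 0.32 × (120 − 23) = 23 + 0.32 × 97 = 54.04 → 54
G = 139 + 0.32 × (224 − 139) = 139 + 0.32 × 85 = 166.2 → 166
B = 107 + 0.32 × (180 − 107) = 107 + 0.32 × 73 = 130.36 → 130

(54, 166, 130)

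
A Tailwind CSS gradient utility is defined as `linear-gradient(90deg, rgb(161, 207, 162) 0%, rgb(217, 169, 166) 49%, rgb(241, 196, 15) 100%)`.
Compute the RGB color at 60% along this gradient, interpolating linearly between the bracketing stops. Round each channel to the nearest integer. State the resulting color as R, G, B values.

60% lies between the 49% and 100% stops, so the local fraction is t = (60 − 49)/(100 − 49) = 11/51 ≈ 0.2157.
R = 217 + 0.2157 × (241 − 217) = 222.177 → 222
G = 169 + 0.2157 × (196 − 169) = 174.824 → 175
B = 166 + 0.2157 × (15 − 166) = 133.429 → 133

(222, 175, 133)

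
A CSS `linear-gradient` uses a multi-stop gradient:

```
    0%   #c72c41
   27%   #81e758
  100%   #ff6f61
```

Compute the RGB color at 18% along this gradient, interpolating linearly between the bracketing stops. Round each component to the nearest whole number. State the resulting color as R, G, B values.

(152, 169, 80)

18% lies between the 0% and 27% stops, so the local fraction is t = (18 − 0)/(27 − 0) = 18/27 ≈ 0.6667.
#c72c41 → (199, 44, 65); #81e758 → (129, 231, 88).
R = 199 + 0.6667 × (129 − 199) = 152.331 → 152
G = 44 + 0.6667 × (231 − 44) = 168.673 → 169
B = 65 + 0.6667 × (88 − 65) = 80.334 → 80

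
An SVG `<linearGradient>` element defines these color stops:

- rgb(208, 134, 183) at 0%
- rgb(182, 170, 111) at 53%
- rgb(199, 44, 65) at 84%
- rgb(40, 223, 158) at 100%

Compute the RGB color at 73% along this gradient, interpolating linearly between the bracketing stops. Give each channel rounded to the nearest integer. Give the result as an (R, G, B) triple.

73% lies between the 53% and 84% stops, so the local fraction is t = (73 − 53)/(84 − 53) = 20/31 ≈ 0.6452.
R = 182 + 0.6452 × (199 − 182) = 192.968 → 193
G = 170 + 0.6452 × (44 − 170) = 88.705 → 89
B = 111 + 0.6452 × (65 − 111) = 81.321 → 81

(193, 89, 81)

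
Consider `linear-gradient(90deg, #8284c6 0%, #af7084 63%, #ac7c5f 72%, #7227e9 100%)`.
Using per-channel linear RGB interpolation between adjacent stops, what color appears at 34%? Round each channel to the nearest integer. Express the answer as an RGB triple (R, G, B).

34% lies between the 0% and 63% stops, so the local fraction is t = (34 − 0)/(63 − 0) = 34/63 ≈ 0.5397.
#8284c6 → (130, 132, 198); #af7084 → (175, 112, 132).
R = 130 + 0.5397 × (175 − 130) = 154.286 → 154
G = 132 + 0.5397 × (112 − 132) = 121.206 → 121
B = 198 + 0.5397 × (132 − 198) = 162.38 → 162

(154, 121, 162)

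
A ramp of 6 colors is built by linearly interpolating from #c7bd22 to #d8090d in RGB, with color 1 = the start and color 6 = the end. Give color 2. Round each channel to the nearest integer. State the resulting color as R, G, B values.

With 6 swatches and endpoints inclusive, swatch 2 sits at t = (2 − 1)/(6 − 1) = 1/5 ≈ 0.2.
#c7bd22 → (199, 189, 34); #d8090d → (216, 9, 13).
R = 199 + 0.2 × (216 − 199) = 202.4 → 202
G = 189 + 0.2 × (9 − 189) = 153 → 153
B = 34 + 0.2 × (13 − 34) = 29.8 → 30

(202, 153, 30)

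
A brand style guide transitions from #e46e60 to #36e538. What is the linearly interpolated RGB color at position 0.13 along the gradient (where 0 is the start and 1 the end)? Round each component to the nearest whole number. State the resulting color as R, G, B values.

(205, 125, 91)

#e46e60 → (228, 110, 96); #36e538 → (54, 229, 56).
R = 228 + 0.13 × (54 − 228) = 228 + 0.13 × -174 = 205.38 → 205
G = 110 + 0.13 × (229 − 110) = 110 + 0.13 × 119 = 125.47 → 125
B = 96 + 0.13 × (56 − 96) = 96 + 0.13 × -40 = 90.8 → 91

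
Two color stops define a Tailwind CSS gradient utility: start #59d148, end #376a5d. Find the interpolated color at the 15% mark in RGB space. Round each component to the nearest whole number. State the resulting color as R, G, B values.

(84, 194, 75)

#59d148 → (89, 209, 72); #376a5d → (55, 106, 93).
15% corresponds to t = 0.15.
R = 89 + 0.15 × (55 − 89) = 89 + 0.15 × -34 = 83.9 → 84
G = 209 + 0.15 × (106 − 209) = 209 + 0.15 × -103 = 193.55 → 194
B = 72 + 0.15 × (93 − 72) = 72 + 0.15 × 21 = 75.15 → 75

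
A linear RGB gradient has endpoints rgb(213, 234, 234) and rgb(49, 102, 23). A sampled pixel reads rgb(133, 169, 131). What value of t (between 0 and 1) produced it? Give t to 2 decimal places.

0.49

Invert the lerp on the B channel (largest span, 211): t = (131 − 234) / (23 − 234) = -103/-211 = 0.48815.
Check on R: (133 − 213)/(49 − 213) = 0.4878 ✓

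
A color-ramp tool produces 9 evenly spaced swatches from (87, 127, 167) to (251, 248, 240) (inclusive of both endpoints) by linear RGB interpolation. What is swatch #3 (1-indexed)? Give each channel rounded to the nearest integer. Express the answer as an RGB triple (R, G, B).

With 9 swatches and endpoints inclusive, swatch 3 sits at t = (3 − 1)/(9 − 1) = 2/8 ≈ 0.25.
R = 87 + 0.25 × (251 − 87) = 128 → 128
G = 127 + 0.25 × (248 − 127) = 157.25 → 157
B = 167 + 0.25 × (240 − 167) = 185.25 → 185

(128, 157, 185)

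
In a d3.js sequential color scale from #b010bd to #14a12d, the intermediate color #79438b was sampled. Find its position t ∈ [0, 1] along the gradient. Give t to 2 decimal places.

0.35

Invert the lerp on the R channel (largest span, 156): t = (121 − 176) / (20 − 176) = -55/-156 = 0.35256.
Check on G: (67 − 16)/(161 − 16) = 0.3517 ✓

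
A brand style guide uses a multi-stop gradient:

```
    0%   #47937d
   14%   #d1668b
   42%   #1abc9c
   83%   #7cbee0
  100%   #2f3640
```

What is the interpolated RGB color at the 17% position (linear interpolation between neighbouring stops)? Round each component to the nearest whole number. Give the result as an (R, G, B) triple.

17% lies between the 14% and 42% stops, so the local fraction is t = (17 − 14)/(42 − 14) = 3/28 ≈ 0.1071.
#d1668b → (209, 102, 139); #1abc9c → (26, 188, 156).
R = 209 + 0.1071 × (26 − 209) = 189.401 → 189
G = 102 + 0.1071 × (188 − 102) = 111.211 → 111
B = 139 + 0.1071 × (156 − 139) = 140.821 → 141

(189, 111, 141)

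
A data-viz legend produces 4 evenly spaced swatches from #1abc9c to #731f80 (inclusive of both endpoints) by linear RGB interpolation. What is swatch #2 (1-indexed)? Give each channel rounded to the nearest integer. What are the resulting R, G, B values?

With 4 swatches and endpoints inclusive, swatch 2 sits at t = (2 − 1)/(4 − 1) = 1/3 ≈ 0.3333.
#1abc9c → (26, 188, 156); #731f80 → (115, 31, 128).
R = 26 + 0.3333 × (115 − 26) = 55.664 → 56
G = 188 + 0.3333 × (31 − 188) = 135.672 → 136
B = 156 + 0.3333 × (128 − 156) = 146.668 → 147

(56, 136, 147)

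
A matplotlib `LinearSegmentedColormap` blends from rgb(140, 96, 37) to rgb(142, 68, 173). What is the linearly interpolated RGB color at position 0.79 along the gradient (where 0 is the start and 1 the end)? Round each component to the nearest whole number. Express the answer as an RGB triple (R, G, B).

(142, 74, 144)

R = 140 + 0.79 × (142 − 140) = 140 + 0.79 × 2 = 141.58 → 142
G = 96 + 0.79 × (68 − 96) = 96 + 0.79 × -28 = 73.88 → 74
B = 37 + 0.79 × (173 − 37) = 37 + 0.79 × 136 = 144.44 → 144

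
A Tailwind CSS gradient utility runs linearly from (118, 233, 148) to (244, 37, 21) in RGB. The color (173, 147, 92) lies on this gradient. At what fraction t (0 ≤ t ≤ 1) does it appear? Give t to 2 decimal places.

Invert the lerp on the G channel (largest span, 196): t = (147 − 233) / (37 − 233) = -86/-196 = 0.43878.
Check on R: (173 − 118)/(244 − 118) = 0.4365 ✓

0.44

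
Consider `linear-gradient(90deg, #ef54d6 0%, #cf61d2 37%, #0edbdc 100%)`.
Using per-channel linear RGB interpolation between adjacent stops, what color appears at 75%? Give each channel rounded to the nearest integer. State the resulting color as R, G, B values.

(91, 171, 216)

75% lies between the 37% and 100% stops, so the local fraction is t = (75 − 37)/(100 − 37) = 38/63 ≈ 0.6032.
#cf61d2 → (207, 97, 210); #0edbdc → (14, 219, 220).
R = 207 + 0.6032 × (14 − 207) = 90.582 → 91
G = 97 + 0.6032 × (219 − 97) = 170.59 → 171
B = 210 + 0.6032 × (220 − 210) = 216.032 → 216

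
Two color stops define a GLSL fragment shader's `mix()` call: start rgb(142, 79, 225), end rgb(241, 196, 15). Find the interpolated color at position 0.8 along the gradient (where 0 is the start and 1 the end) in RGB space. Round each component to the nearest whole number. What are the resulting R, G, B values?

(221, 173, 57)

R = 142 + 0.8 × (241 − 142) = 142 + 0.8 × 99 = 221.2 → 221
G = 79 + 0.8 × (196 − 79) = 79 + 0.8 × 117 = 172.6 → 173
B = 225 + 0.8 × (15 − 225) = 225 + 0.8 × -210 = 57 → 57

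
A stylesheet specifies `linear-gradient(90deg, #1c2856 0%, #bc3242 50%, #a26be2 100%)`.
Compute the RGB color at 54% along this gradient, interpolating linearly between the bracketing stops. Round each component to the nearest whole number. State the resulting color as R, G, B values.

(186, 55, 79)

54% lies between the 50% and 100% stops, so the local fraction is t = (54 − 50)/(100 − 50) = 4/50 ≈ 0.08.
#bc3242 → (188, 50, 66); #a26be2 → (162, 107, 226).
R = 188 + 0.08 × (162 − 188) = 185.92 → 186
G = 50 + 0.08 × (107 − 50) = 54.56 → 55
B = 66 + 0.08 × (226 − 66) = 78.8 → 79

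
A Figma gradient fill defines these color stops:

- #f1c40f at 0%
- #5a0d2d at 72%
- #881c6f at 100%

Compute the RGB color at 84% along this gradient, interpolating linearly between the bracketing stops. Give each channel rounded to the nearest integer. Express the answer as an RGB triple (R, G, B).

84% lies between the 72% and 100% stops, so the local fraction is t = (84 − 72)/(100 − 72) = 12/28 ≈ 0.4286.
#5a0d2d → (90, 13, 45); #881c6f → (136, 28, 111).
R = 90 + 0.4286 × (136 − 90) = 109.716 → 110
G = 13 + 0.4286 × (28 − 13) = 19.429 → 19
B = 45 + 0.4286 × (111 − 45) = 73.288 → 73

(110, 19, 73)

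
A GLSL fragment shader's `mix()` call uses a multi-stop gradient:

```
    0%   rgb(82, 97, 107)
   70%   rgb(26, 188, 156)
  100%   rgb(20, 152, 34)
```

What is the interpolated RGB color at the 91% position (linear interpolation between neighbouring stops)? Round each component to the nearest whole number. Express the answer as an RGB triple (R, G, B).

(22, 163, 71)

91% lies between the 70% and 100% stops, so the local fraction is t = (91 − 70)/(100 − 70) = 21/30 ≈ 0.7.
R = 26 + 0.7 × (20 − 26) = 21.8 → 22
G = 188 + 0.7 × (152 − 188) = 162.8 → 163
B = 156 + 0.7 × (34 − 156) = 70.6 → 71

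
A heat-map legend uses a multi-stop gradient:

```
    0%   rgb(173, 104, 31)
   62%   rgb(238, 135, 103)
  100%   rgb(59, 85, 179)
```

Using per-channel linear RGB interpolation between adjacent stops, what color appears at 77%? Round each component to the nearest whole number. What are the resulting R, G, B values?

77% lies between the 62% and 100% stops, so the local fraction is t = (77 − 62)/(100 − 62) = 15/38 ≈ 0.3947.
R = 238 + 0.3947 × (59 − 238) = 167.349 → 167
G = 135 + 0.3947 × (85 − 135) = 115.265 → 115
B = 103 + 0.3947 × (179 − 103) = 132.997 → 133

(167, 115, 133)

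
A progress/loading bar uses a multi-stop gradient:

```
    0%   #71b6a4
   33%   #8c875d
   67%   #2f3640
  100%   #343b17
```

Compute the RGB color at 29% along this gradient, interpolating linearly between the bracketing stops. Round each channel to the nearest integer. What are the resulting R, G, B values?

29% lies between the 0% and 33% stops, so the local fraction is t = (29 − 0)/(33 − 0) = 29/33 ≈ 0.8788.
#71b6a4 → (113, 182, 164); #8c875d → (140, 135, 93).
R = 113 + 0.8788 × (140 − 113) = 136.728 → 137
G = 182 + 0.8788 × (135 − 182) = 140.696 → 141
B = 164 + 0.8788 × (93 − 164) = 101.605 → 102

(137, 141, 102)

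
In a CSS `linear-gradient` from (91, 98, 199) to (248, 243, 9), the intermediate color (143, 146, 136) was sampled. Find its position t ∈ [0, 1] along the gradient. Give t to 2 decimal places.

Invert the lerp on the B channel (largest span, 190): t = (136 − 199) / (9 − 199) = -63/-190 = 0.33158.
Check on R: (143 − 91)/(248 − 91) = 0.3312 ✓

0.33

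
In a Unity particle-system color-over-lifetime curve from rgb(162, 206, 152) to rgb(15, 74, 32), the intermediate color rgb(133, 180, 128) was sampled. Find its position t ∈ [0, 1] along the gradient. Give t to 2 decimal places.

Invert the lerp on the R channel (largest span, 147): t = (133 − 162) / (15 − 162) = -29/-147 = 0.19728.
Check on G: (180 − 206)/(74 − 206) = 0.197 ✓

0.20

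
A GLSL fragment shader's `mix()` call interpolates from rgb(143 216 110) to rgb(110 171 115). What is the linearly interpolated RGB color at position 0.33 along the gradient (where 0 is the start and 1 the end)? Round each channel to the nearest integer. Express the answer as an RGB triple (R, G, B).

R = 143 + 0.33 × (110 − 143) = 143 + 0.33 × -33 = 132.11 → 132
G = 216 + 0.33 × (171 − 216) = 216 + 0.33 × -45 = 201.15 → 201
B = 110 + 0.33 × (115 − 110) = 110 + 0.33 × 5 = 111.65 → 112
So the blended color is (132, 201, 112), about #84c970.

(132, 201, 112)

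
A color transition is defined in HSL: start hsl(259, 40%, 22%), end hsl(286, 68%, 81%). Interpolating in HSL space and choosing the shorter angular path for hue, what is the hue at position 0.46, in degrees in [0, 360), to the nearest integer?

271

Hue arc: Δh = 286 − 259 = 27° (|Δh| ≤ 180, already the shorter path).
H = 259 + 0.46 × (27) = 271.42 → 271°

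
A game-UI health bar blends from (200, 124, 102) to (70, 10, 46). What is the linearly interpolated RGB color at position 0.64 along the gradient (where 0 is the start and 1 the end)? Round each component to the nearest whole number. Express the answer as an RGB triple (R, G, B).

R = 200 + 0.64 × (70 − 200) = 200 + 0.64 × -130 = 116.8 → 117
G = 124 + 0.64 × (10 − 124) = 124 + 0.64 × -114 = 51.04 → 51
B = 102 + 0.64 × (46 − 102) = 102 + 0.64 × -56 = 66.16 → 66

(117, 51, 66)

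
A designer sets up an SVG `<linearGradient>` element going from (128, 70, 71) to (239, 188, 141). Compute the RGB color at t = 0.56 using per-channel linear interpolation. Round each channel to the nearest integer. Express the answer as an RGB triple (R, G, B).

(190, 136, 110)

R = 128 + 0.56 × (239 − 128) = 128 + 0.56 × 111 = 190.16 → 190
G = 70 + 0.56 × (188 − 70) = 70 + 0.56 × 118 = 136.08 → 136
B = 71 + 0.56 × (141 − 71) = 71 + 0.56 × 70 = 110.2 → 110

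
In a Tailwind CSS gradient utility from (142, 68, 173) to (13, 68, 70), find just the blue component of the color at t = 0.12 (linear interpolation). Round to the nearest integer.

161

B = 173 + 0.12 × (70 − 173) = 160.64 → 161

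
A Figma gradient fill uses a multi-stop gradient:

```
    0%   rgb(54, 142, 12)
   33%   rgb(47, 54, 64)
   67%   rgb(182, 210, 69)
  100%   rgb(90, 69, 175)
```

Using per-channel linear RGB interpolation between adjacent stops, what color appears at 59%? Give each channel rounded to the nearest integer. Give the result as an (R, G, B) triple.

(150, 173, 68)

59% lies between the 33% and 67% stops, so the local fraction is t = (59 − 33)/(67 − 33) = 26/34 ≈ 0.7647.
R = 47 + 0.7647 × (182 − 47) = 150.235 → 150
G = 54 + 0.7647 × (210 − 54) = 173.293 → 173
B = 64 + 0.7647 × (69 − 64) = 67.823 → 68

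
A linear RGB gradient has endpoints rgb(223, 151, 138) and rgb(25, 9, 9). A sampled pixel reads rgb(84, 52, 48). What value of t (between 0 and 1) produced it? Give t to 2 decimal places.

0.70

Invert the lerp on the R channel (largest span, 198): t = (84 − 223) / (25 − 223) = -139/-198 = 0.70202.
Check on G: (52 − 151)/(9 − 151) = 0.6972 ✓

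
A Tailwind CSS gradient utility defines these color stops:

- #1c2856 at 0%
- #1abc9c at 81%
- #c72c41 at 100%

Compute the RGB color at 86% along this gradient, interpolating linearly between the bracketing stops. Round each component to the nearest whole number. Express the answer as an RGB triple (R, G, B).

(72, 150, 132)

86% lies between the 81% and 100% stops, so the local fraction is t = (86 − 81)/(100 − 81) = 5/19 ≈ 0.2632.
#1abc9c → (26, 188, 156); #c72c41 → (199, 44, 65).
R = 26 + 0.2632 × (199 − 26) = 71.534 → 72
G = 188 + 0.2632 × (44 − 188) = 150.099 → 150
B = 156 + 0.2632 × (65 − 156) = 132.049 → 132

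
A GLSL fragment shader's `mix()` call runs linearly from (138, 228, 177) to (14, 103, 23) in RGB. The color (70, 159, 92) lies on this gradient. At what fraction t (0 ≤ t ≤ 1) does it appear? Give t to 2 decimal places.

0.55

Invert the lerp on the B channel (largest span, 154): t = (92 − 177) / (23 − 177) = -85/-154 = 0.55195.
Check on R: (70 − 138)/(14 − 138) = 0.5484 ✓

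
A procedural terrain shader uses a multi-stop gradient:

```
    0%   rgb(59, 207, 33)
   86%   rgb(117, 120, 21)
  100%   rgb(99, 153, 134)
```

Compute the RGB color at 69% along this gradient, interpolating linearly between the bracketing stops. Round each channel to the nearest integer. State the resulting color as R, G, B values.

69% lies between the 0% and 86% stops, so the local fraction is t = (69 − 0)/(86 − 0) = 69/86 ≈ 0.8023.
R = 59 + 0.8023 × (117 − 59) = 105.533 → 106
G = 207 + 0.8023 × (120 − 207) = 137.2 → 137
B = 33 + 0.8023 × (21 − 33) = 23.372 → 23

(106, 137, 23)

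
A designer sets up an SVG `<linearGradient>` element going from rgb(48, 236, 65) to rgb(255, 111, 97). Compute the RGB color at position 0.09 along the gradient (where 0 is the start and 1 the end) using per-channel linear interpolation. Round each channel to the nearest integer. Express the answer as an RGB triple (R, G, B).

R = 48 + 0.09 × (255 − 48) = 48 + 0.09 × 207 = 66.63 → 67
G = 236 + 0.09 × (111 − 236) = 236 + 0.09 × -125 = 224.75 → 225
B = 65 + 0.09 × (97 − 65) = 65 + 0.09 × 32 = 67.88 → 68

(67, 225, 68)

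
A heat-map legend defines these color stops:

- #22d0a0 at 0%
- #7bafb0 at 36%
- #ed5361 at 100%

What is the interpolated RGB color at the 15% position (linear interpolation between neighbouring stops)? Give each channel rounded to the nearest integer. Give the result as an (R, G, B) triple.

(71, 194, 167)

15% lies between the 0% and 36% stops, so the local fraction is t = (15 − 0)/(36 − 0) = 15/36 ≈ 0.4167.
#22d0a0 → (34, 208, 160); #7bafb0 → (123, 175, 176).
R = 34 + 0.4167 × (123 − 34) = 71.086 → 71
G = 208 + 0.4167 × (175 − 208) = 194.249 → 194
B = 160 + 0.4167 × (176 − 160) = 166.667 → 167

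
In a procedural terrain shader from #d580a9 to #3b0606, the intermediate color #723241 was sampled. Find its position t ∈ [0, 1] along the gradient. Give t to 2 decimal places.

0.64

Invert the lerp on the B channel (largest span, 163): t = (65 − 169) / (6 − 169) = -104/-163 = 0.63804.
Check on R: (114 − 213)/(59 − 213) = 0.6429 ✓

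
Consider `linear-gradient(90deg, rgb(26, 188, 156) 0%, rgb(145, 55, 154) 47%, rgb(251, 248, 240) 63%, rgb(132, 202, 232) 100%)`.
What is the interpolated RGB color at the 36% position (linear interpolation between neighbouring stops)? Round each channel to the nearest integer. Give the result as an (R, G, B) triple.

(117, 86, 154)

36% lies between the 0% and 47% stops, so the local fraction is t = (36 − 0)/(47 − 0) = 36/47 ≈ 0.766.
R = 26 + 0.766 × (145 − 26) = 117.154 → 117
G = 188 + 0.766 × (55 − 188) = 86.122 → 86
B = 156 + 0.766 × (154 − 156) = 154.468 → 154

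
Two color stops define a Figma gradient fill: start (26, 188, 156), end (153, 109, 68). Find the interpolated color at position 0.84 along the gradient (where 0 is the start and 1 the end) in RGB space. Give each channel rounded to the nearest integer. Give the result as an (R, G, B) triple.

(133, 122, 82)

R = 26 + 0.84 × (153 − 26) = 26 + 0.84 × 127 = 132.68 → 133
G = 188 + 0.84 × (109 − 188) = 188 + 0.84 × -79 = 121.64 → 122
B = 156 + 0.84 × (68 − 156) = 156 + 0.84 × -88 = 82.08 → 82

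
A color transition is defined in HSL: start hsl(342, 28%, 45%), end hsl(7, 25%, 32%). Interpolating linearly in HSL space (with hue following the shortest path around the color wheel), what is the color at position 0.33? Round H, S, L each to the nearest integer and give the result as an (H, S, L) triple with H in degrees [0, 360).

Hue: 7 − 342 = -335°, but |-335| > 180 so the shorter arc goes the other way: Δh = -335 + 360 = 25°.
H = 342 + 0.33 × (25) = 350.25 → 350°
S = 28 + 0.33 × (25 − 28) = 27.01 → 27%
L = 45 + 0.33 × (32 − 45) = 40.71 → 41%

(350, 27, 41)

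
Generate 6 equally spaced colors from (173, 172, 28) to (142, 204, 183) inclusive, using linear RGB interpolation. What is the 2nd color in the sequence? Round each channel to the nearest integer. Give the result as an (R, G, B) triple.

With 6 swatches and endpoints inclusive, swatch 2 sits at t = (2 − 1)/(6 − 1) = 1/5 ≈ 0.2.
R = 173 + 0.2 × (142 − 173) = 166.8 → 167
G = 172 + 0.2 × (204 − 172) = 178.4 → 178
B = 28 + 0.2 × (183 − 28) = 59 → 59

(167, 178, 59)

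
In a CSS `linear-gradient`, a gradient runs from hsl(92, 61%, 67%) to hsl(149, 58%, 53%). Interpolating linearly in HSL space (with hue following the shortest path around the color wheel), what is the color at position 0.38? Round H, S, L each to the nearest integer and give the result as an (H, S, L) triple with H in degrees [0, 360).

(114, 60, 62)

Hue arc: Δh = 149 − 92 = 57° (|Δh| ≤ 180, already the shorter path).
H = 92 + 0.38 × (57) = 113.66 → 114°
S = 61 + 0.38 × (58 − 61) = 59.86 → 60%
L = 67 + 0.38 × (53 − 67) = 61.68 → 62%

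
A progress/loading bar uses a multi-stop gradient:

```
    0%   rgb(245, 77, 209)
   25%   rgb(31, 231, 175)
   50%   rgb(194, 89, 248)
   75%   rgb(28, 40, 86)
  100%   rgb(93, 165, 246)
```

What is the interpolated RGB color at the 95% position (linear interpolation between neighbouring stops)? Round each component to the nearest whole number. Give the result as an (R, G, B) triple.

95% lies between the 75% and 100% stops, so the local fraction is t = (95 − 75)/(100 − 75) = 20/25 ≈ 0.8.
R = 28 + 0.8 × (93 − 28) = 80 → 80
G = 40 + 0.8 × (165 − 40) = 140 → 140
B = 86 + 0.8 × (246 − 86) = 214 → 214

(80, 140, 214)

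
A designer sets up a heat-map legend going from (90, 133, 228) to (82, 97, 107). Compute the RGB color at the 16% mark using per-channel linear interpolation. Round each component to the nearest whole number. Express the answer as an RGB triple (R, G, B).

(89, 127, 209)

16% corresponds to t = 0.16.
R = 90 + 0.16 × (82 − 90) = 90 + 0.16 × -8 = 88.72 → 89
G = 133 + 0.16 × (97 − 133) = 133 + 0.16 × -36 = 127.24 → 127
B = 228 + 0.16 × (107 − 228) = 228 + 0.16 × -121 = 208.64 → 209
So the blended color is (89, 127, 209), about #597fd1.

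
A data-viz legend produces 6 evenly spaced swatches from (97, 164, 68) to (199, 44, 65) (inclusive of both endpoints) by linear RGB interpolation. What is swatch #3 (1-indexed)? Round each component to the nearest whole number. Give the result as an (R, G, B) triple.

(138, 116, 67)

With 6 swatches and endpoints inclusive, swatch 3 sits at t = (3 − 1)/(6 − 1) = 2/5 ≈ 0.4.
R = 97 + 0.4 × (199 − 97) = 137.8 → 138
G = 164 + 0.4 × (44 − 164) = 116 → 116
B = 68 + 0.4 × (65 − 68) = 66.8 → 67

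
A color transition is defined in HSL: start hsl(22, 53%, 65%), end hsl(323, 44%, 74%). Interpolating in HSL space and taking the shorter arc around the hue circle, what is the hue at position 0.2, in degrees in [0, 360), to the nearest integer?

Hue: 323 − 22 = 301°, but |301| > 180 so the shorter arc goes the other way: Δh = 301 − 360 = -59°.
H = 22 + 0.2 × (-59) = 10.2 → 10°

10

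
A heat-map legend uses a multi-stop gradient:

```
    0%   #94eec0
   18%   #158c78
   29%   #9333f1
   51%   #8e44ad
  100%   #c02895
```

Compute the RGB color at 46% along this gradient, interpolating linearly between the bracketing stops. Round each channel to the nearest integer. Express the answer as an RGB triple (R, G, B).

(143, 64, 188)

46% lies between the 29% and 51% stops, so the local fraction is t = (46 − 29)/(51 − 29) = 17/22 ≈ 0.7727.
#9333f1 → (147, 51, 241); #8e44ad → (142, 68, 173).
R = 147 + 0.7727 × (142 − 147) = 143.137 → 143
G = 51 + 0.7727 × (68 − 51) = 64.136 → 64
B = 241 + 0.7727 × (173 − 241) = 188.456 → 188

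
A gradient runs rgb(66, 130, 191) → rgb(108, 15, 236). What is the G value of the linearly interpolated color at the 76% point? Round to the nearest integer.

G = 130 + 0.76 × (15 − 130) = 42.6 → 43

43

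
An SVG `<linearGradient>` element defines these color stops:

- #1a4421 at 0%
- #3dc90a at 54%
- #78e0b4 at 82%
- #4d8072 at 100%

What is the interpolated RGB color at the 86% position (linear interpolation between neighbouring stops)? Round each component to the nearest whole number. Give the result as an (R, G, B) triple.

86% lies between the 82% and 100% stops, so the local fraction is t = (86 − 82)/(100 − 82) = 4/18 ≈ 0.2222.
#78e0b4 → (120, 224, 180); #4d8072 → (77, 128, 114).
R = 120 + 0.2222 × (77 − 120) = 110.445 → 110
G = 224 + 0.2222 × (128 − 224) = 202.669 → 203
B = 180 + 0.2222 × (114 − 180) = 165.335 → 165

(110, 203, 165)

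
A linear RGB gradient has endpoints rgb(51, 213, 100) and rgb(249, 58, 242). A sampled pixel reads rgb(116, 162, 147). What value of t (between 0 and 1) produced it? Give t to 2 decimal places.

0.33

Invert the lerp on the R channel (largest span, 198): t = (116 − 51) / (249 − 51) = 65/198 = 0.32828.
Check on G: (162 − 213)/(58 − 213) = 0.329 ✓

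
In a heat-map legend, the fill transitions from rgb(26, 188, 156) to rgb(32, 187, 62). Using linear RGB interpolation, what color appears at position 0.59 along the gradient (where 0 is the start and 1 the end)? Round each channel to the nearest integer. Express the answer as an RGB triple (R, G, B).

(30, 187, 101)

R = 26 + 0.59 × (32 − 26) = 26 + 0.59 × 6 = 29.54 → 30
G = 188 + 0.59 × (187 − 188) = 188 + 0.59 × -1 = 187.41 → 187
B = 156 + 0.59 × (62 − 156) = 156 + 0.59 × -94 = 100.54 → 101
So the blended color is (30, 187, 101), about #1ebb65.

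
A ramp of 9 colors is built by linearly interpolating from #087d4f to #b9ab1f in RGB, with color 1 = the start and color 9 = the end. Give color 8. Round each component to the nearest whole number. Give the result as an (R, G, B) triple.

(163, 165, 37)

With 9 swatches and endpoints inclusive, swatch 8 sits at t = (8 − 1)/(9 − 1) = 7/8 ≈ 0.875.
#087d4f → (8, 125, 79); #b9ab1f → (185, 171, 31).
R = 8 + 0.875 × (185 − 8) = 162.875 → 163
G = 125 + 0.875 × (171 − 125) = 165.25 → 165
B = 79 + 0.875 × (31 − 79) = 37 → 37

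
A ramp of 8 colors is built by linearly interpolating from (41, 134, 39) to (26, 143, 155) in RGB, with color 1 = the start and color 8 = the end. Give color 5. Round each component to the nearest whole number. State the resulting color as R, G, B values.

With 8 swatches and endpoints inclusive, swatch 5 sits at t = (5 − 1)/(8 − 1) = 4/7 ≈ 0.5714.
R = 41 + 0.5714 × (26 − 41) = 32.429 → 32
G = 134 + 0.5714 × (143 − 134) = 139.143 → 139
B = 39 + 0.5714 × (155 − 39) = 105.282 → 105

(32, 139, 105)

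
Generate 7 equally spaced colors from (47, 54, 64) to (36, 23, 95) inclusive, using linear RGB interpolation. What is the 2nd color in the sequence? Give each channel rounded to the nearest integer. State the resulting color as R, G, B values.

(45, 49, 69)

With 7 swatches and endpoints inclusive, swatch 2 sits at t = (2 − 1)/(7 − 1) = 1/6 ≈ 0.1667.
R = 47 + 0.1667 × (36 − 47) = 45.166 → 45
G = 54 + 0.1667 × (23 − 54) = 48.832 → 49
B = 64 + 0.1667 × (95 − 64) = 69.168 → 69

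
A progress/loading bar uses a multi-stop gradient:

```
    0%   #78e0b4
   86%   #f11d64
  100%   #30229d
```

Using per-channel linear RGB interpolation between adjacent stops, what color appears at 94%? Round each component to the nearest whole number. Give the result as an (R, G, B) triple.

(131, 32, 133)

94% lies between the 86% and 100% stops, so the local fraction is t = (94 − 86)/(100 − 86) = 8/14 ≈ 0.5714.
#f11d64 → (241, 29, 100); #30229d → (48, 34, 157).
R = 241 + 0.5714 × (48 − 241) = 130.72 → 131
G = 29 + 0.5714 × (34 − 29) = 31.857 → 32
B = 100 + 0.5714 × (157 − 100) = 132.57 → 133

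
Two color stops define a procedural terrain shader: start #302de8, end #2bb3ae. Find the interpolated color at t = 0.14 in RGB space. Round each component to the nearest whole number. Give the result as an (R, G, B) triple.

#302de8 → (48, 45, 232); #2bb3ae → (43, 179, 174).
R = 48 + 0.14 × (43 − 48) = 48 + 0.14 × -5 = 47.3 → 47
G = 45 + 0.14 × (179 − 45) = 45 + 0.14 × 134 = 63.76 → 64
B = 232 + 0.14 × (174 − 232) = 232 + 0.14 × -58 = 223.88 → 224

(47, 64, 224)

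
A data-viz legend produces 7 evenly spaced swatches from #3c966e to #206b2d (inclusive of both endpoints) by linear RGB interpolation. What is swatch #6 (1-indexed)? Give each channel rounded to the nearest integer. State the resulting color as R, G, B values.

With 7 swatches and endpoints inclusive, swatch 6 sits at t = (6 − 1)/(7 − 1) = 5/6 ≈ 0.8333.
#3c966e → (60, 150, 110); #206b2d → (32, 107, 45).
R = 60 + 0.8333 × (32 − 60) = 36.668 → 37
G = 150 + 0.8333 × (107 − 150) = 114.168 → 114
B = 110 + 0.8333 × (45 − 110) = 55.835 → 56

(37, 114, 56)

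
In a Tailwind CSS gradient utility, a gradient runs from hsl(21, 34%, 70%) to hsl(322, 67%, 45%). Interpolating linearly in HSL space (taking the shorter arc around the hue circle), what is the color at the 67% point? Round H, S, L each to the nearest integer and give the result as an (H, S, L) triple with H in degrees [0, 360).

(341, 56, 53)

Hue: 322 − 21 = 301°, but |301| > 180 so the shorter arc goes the other way: Δh = 301 − 360 = -59°.
H = 21 + 0.67 × (-59) = -18.53 → -19 → -19 mod 360 = 341°
S = 34 + 0.67 × (67 − 34) = 56.11 → 56%
L = 70 + 0.67 × (45 − 70) = 53.25 → 53%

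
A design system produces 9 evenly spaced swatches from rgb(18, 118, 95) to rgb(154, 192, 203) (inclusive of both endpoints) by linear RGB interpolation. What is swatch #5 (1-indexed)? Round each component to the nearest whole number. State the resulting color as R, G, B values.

(86, 155, 149)

With 9 swatches and endpoints inclusive, swatch 5 sits at t = (5 − 1)/(9 − 1) = 4/8 ≈ 0.5.
R = 18 + 0.5 × (154 − 18) = 86 → 86
G = 118 + 0.5 × (192 − 118) = 155 → 155
B = 95 + 0.5 × (203 − 95) = 149 → 149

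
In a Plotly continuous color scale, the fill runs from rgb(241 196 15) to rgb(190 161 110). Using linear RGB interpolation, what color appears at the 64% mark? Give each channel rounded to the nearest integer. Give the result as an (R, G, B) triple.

(208, 174, 76)

64% corresponds to t = 0.64.
R = 241 + 0.64 × (190 − 241) = 241 + 0.64 × -51 = 208.36 → 208
G = 196 + 0.64 × (161 − 196) = 196 + 0.64 × -35 = 173.6 → 174
B = 15 + 0.64 × (110 − 15) = 15 + 0.64 × 95 = 75.8 → 76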